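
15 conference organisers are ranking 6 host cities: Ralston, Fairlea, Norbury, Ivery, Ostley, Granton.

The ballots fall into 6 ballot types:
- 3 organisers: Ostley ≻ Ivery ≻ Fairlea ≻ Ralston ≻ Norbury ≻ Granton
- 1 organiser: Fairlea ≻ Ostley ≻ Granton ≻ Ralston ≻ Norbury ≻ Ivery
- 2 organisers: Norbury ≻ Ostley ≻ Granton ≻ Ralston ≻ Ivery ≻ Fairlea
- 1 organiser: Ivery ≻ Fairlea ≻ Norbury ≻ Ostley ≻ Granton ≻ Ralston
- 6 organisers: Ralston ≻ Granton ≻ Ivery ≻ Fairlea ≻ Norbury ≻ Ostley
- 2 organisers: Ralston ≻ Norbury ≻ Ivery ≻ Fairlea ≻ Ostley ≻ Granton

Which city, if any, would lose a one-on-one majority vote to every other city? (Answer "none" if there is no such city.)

none

Head-to-head results (15 organisers):
Ralston vs Fairlea: Ralston, 10–5.
Ralston vs Norbury: Ralston preferred on 3+1+6+2 = 12 ballots; Ralston wins 12–3.
Ralston vs Ivery: Ralston wins 11–4.
Ralston vs Ostley: Ralston is ranked higher on 6+2 = 8 ballots, Ostley on 7. Ralston wins 8–7.
Ralston vs Granton: Ralston is ranked higher on 3+6+2 = 11 ballots, Granton on 4. Ralston wins 11–4.
Fairlea vs Norbury: Fairlea is ranked higher on 3+1+1+6 = 11 ballots, Norbury on 4. Fairlea wins 11–4.
Fairlea vs Ivery: Fairlea is ranked higher on 1 ballot, Ivery on 14. Ivery wins 14–1.
Fairlea vs Ostley: 1+1+6+2 = 10 for Fairlea, 5 for Ostley — Fairlea by 10–5.
Fairlea vs Granton: Fairlea is ranked higher on 3+1+1+2 = 7 ballots, Granton on 8. Granton wins 8–7.
Norbury vs Ivery: Ivery, 10–5.
Norbury vs Ostley: Norbury wins 11–4.
Norbury vs Granton: 3+2+1+2 = 8 for Norbury, 7 for Granton — Norbury by 8–7.
Ivery vs Ostley: 1+6+2 = 9 for Ivery, 6 for Ostley — Ivery by 9–6.
Ivery vs Granton: Ivery is ranked higher on 3+1+2 = 6 ballots, Granton on 9. Granton wins 9–6.
Ostley vs Granton: Ostley, 9–6.
No city is winless: Ralston beats Fairlea; Fairlea beats Norbury; Norbury beats Ostley; Ivery beats Fairlea; Ostley beats Granton; Granton beats Fairlea. There is no Condorcet loser.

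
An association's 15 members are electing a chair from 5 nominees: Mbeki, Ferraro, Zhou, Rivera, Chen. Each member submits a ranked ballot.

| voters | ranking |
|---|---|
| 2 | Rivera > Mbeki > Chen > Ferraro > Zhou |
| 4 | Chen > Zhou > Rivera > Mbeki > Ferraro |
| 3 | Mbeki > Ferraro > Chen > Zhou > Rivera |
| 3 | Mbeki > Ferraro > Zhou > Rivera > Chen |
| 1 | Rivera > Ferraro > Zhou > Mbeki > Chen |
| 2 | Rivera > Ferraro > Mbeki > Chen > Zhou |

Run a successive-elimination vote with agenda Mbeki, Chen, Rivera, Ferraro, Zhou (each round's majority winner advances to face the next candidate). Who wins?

Round 1: Mbeki vs Chen — 11–4, Mbeki advances.
Round 2: Mbeki vs Rivera — 6–9, Rivera advances.
Round 3: Rivera vs Ferraro — 9–6, Rivera advances.
Round 4: Rivera vs Zhou — 5–10, Zhou advances.
The agenda winner is Zhou.

Zhou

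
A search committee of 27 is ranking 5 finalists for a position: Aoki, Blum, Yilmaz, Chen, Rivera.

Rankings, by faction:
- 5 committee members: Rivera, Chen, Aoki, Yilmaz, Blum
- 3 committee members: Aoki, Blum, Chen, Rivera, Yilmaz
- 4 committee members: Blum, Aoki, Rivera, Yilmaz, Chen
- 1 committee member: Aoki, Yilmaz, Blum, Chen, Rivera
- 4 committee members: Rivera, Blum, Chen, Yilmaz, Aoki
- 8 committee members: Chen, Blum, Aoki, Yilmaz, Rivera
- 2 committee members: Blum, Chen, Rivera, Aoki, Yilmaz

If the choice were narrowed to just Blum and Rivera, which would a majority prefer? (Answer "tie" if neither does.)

Ballots ranking Blum above Rivera: 3 + 4 + 1 + 8 + 2 = 18.
Ballots ranking Rivera above Blum: 27 − 18 = 9.
Blum wins the head-to-head 18–9.

Blum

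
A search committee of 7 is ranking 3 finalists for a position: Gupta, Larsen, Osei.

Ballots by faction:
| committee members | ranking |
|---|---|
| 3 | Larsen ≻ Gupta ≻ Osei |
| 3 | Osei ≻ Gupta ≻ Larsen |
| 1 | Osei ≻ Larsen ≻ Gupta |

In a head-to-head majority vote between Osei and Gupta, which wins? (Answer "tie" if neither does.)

Osei

Ballots ranking Osei above Gupta: 3 + 1 = 4.
Ballots ranking Gupta above Osei: 7 − 4 = 3.
Osei wins the head-to-head 4–3.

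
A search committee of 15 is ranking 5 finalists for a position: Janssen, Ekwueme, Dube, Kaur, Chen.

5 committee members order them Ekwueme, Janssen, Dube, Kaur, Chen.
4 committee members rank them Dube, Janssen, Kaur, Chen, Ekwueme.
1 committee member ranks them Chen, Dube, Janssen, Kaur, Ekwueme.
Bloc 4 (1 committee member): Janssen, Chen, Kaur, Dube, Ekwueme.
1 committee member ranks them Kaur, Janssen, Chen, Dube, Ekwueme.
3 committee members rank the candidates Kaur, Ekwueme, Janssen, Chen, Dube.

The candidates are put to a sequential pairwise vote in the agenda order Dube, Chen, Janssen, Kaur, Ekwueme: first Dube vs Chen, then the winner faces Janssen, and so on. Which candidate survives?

Round 1: Dube vs Chen — 9–6, Dube advances.
Round 2: Dube vs Janssen — 5–10, Janssen advances.
Round 3: Janssen vs Kaur — 11–4, Janssen advances.
Round 4: Janssen vs Ekwueme — 7–8, Ekwueme advances.
Ekwueme survives the agenda.

Ekwueme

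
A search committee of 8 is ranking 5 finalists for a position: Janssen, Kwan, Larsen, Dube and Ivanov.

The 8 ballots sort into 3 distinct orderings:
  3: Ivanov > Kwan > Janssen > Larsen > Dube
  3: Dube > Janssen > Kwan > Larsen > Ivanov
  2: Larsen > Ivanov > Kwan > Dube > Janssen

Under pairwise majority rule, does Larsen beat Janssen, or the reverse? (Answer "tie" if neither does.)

Ballots ranking Larsen above Janssen: 2.
Ballots ranking Janssen above Larsen: 8 − 2 = 6.
Janssen wins the head-to-head 6–2.

Janssen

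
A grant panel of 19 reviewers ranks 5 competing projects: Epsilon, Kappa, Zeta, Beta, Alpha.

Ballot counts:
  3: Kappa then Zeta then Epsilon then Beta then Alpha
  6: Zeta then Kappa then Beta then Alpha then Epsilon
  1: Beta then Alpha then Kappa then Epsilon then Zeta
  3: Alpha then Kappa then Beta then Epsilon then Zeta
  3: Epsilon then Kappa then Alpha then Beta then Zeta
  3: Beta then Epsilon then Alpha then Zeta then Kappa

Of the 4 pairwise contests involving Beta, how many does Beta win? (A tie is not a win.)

3

Beta against each rival (19 reviewers):
Beta–Epsilon: Beta 13–6.
Beta vs Kappa: Beta preferred on 1+3 = 4 ballots; Kappa wins 15–4.
Beta–Zeta: Beta 10–9.
Beta–Alpha: Beta 13–6.
Beta beats Epsilon, Zeta, Alpha; loses to Kappa — 3 pairwise wins.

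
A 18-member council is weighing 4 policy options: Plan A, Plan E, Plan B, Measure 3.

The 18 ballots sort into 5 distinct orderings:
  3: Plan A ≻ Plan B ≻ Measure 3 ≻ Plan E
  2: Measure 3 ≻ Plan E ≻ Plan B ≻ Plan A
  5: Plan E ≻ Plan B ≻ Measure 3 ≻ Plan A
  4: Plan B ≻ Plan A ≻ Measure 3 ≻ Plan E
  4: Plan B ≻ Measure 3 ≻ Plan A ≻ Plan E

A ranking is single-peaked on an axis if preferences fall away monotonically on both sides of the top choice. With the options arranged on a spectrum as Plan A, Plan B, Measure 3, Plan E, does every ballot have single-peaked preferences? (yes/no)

no

Axis positions: Plan A=1, Plan B=2, Measure 3=3, Plan E=4.
Type 1 (peak Plan A at position 1): ranking walks positions 1-2-3-4, expanding outward from the peak — single-peaked.
Type 2 (peak Measure 3 at position 3): ranking walks positions 3-4-2-1, expanding outward from the peak — single-peaked.
Type 3: ranking walks positions 4-2-3-1; Plan B is ranked above Measure 3 even though Measure 3 lies between Plan B and the peak Plan E on the axis — preferences dip and rise again. Not single-peaked.
Type 4 (peak Plan B at position 2): ranking walks positions 2-1-3-4, expanding outward from the peak — single-peaked.
Type 5 (peak Plan B at position 2): ranking walks positions 2-3-1-4, expanding outward from the peak — single-peaked.
Type 3 violates single-peakedness, so the profile is not single-peaked on this axis.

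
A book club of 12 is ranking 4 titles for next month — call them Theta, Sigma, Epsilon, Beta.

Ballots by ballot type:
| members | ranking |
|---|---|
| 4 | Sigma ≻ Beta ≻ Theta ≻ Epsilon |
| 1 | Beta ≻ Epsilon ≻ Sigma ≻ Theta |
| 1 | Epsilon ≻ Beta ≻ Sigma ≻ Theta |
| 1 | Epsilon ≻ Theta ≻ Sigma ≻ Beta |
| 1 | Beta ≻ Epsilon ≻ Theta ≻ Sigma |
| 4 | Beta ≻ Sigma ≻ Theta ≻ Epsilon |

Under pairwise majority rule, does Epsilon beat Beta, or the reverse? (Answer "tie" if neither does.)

Ballots ranking Epsilon above Beta: 1 + 1 = 2.
Ballots ranking Beta above Epsilon: 12 − 2 = 10.
Beta wins the head-to-head 10–2.

Beta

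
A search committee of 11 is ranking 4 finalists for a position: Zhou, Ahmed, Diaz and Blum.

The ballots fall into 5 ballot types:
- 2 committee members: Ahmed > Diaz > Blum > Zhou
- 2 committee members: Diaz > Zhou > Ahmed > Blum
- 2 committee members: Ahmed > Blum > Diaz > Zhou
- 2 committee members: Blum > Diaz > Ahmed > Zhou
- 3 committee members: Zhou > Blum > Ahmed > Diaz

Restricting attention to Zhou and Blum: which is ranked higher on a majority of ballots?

Blum

Ballots ranking Zhou above Blum: 2 + 3 = 5.
Ballots ranking Blum above Zhou: 11 − 5 = 6.
Blum wins the head-to-head 6–5.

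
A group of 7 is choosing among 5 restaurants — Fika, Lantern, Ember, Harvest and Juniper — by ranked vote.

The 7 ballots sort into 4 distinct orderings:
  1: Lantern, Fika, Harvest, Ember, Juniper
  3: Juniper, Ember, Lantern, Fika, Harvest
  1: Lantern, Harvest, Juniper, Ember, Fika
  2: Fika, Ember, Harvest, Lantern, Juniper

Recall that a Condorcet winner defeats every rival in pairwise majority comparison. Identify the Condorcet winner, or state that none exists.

Check each pair by majority over 7 ballots:
Fika vs Lantern: Lantern, 5–2.
Fika vs Ember: Ember wins 4–3.
Fika vs Harvest: 6 to 1, Fika.
Fika vs Juniper: 3 to 4, Juniper.
Lantern vs Ember: 2 to 5, Ember.
Lantern vs Harvest: Lantern wins 5–2.
Lantern–Juniper: Lantern 4–3.
Ember vs Harvest: 3+2 = 5 for Ember, 2 for Harvest — Ember by 5–2.
Ember vs Juniper: 3 to 4, Juniper.
Harvest vs Juniper: 4 to 3, Harvest.
No restaurant is unbeaten: Fika loses to Lantern; Lantern loses to Ember; Ember loses to Juniper; Harvest loses to Fika; Juniper loses to Lantern. In particular Fika beats Harvest beats Juniper beats Fika is a majority cycle — no Condorcet winner exists.

none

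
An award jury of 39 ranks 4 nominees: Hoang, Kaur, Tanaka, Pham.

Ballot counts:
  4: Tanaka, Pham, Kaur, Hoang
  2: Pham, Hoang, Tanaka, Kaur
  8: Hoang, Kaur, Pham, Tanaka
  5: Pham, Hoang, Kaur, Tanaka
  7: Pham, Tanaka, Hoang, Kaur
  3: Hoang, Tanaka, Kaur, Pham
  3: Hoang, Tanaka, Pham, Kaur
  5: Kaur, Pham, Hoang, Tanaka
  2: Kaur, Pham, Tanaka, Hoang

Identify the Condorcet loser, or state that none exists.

Head-to-head results (39 jurors):
Hoang vs Kaur: 2+8+5+7+3+3 = 28 for Hoang, 11 for Kaur — Hoang by 28–11.
Hoang vs Tanaka: Hoang wins 26–13.
Hoang vs Pham: Pham wins 25–14.
Kaur–Tanaka: Kaur 20–19.
Kaur–Pham: Pham 21–18.
Tanaka vs Pham: Tanaka is ranked higher on 4+3+3 = 10 ballots, Pham on 29. Pham wins 29–10.
Tanaka is beaten in every head-to-head and is the Condorcet loser.

Tanaka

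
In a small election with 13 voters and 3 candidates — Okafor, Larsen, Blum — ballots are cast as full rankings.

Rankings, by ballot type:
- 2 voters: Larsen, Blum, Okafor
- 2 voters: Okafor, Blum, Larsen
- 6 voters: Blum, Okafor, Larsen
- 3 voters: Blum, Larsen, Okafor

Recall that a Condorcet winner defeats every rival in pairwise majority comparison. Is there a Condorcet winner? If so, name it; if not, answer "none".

Blum

Check each pair by majority over 13 ballots:
Okafor vs Larsen: Okafor is ranked higher on 2+6 = 8 ballots, Larsen on 5. Okafor wins 8–5.
Okafor vs Blum: 2 for Okafor, 11 for Blum — Blum by 11–2.
Larsen vs Blum: 2 to 11, Blum.
Only Blum has no losses; Blum is the Condorcet winner.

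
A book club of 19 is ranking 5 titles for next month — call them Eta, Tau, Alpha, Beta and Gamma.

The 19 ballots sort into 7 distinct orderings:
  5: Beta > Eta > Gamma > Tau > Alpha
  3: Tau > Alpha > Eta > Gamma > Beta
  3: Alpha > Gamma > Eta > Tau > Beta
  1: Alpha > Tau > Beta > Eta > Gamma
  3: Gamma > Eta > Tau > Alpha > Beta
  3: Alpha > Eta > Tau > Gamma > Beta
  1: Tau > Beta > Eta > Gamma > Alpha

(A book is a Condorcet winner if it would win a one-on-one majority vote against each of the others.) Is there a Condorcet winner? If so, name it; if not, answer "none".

none

Head-to-head results (19 members):
Eta vs Tau: Eta preferred on 5+3+3+3 = 14 ballots; Eta wins 14–5.
Eta vs Alpha: Eta preferred on 5+3+1 = 9 ballots; Alpha wins 10–9.
Eta vs Beta: Eta preferred on 3+3+3+3 = 12 ballots; Eta wins 12–7.
Eta vs Gamma: Eta preferred on 5+3+1+3+1 = 13 ballots; Eta wins 13–6.
Tau vs Alpha: 5+3+3+1 = 12 for Tau, 7 for Alpha — Tau by 12–7.
Tau vs Beta: 14 to 5, Tau.
Tau vs Gamma: Tau is ranked higher on 3+1+3+1 = 8 ballots, Gamma on 11. Gamma wins 11–8.
Alpha vs Beta: 3+3+1+3+3 = 13 for Alpha, 6 for Beta — Alpha by 13–6.
Alpha vs Gamma: 3+3+1+3 = 10 for Alpha, 9 for Gamma — Alpha by 10–9.
Beta vs Gamma: Beta preferred on 5+1+1 = 7 ballots; Gamma wins 12–7.
No book is unbeaten: Eta loses to Alpha; Tau loses to Eta; Alpha loses to Tau; Beta loses to Eta; Gamma loses to Eta. In particular Eta beats Tau beats Alpha beats Eta is a majority cycle — no Condorcet winner exists.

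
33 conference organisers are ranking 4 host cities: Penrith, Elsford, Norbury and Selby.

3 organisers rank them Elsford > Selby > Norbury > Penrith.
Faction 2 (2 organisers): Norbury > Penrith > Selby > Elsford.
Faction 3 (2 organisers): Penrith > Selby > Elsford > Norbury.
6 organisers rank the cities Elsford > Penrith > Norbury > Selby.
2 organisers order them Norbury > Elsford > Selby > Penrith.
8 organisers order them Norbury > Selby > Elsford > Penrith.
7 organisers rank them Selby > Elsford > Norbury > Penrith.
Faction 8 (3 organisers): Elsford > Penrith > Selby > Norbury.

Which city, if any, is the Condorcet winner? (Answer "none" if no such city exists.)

Pairwise majorities:
Penrith vs Elsford: Penrith preferred on 2+2 = 4 ballots; Elsford wins 29–4.
Penrith vs Norbury: Penrith is ranked higher on 2+6+3 = 11 ballots, Norbury on 22. Norbury wins 22–11.
Penrith vs Selby: Penrith is ranked higher on 2+2+6+3 = 13 ballots, Selby on 20. Selby wins 20–13.
Elsford vs Norbury: Elsford preferred on 3+2+6+7+3 = 21 ballots; Elsford wins 21–12.
Elsford vs Selby: Elsford is ranked higher on 3+6+2+3 = 14 ballots, Selby on 19. Selby wins 19–14.
Norbury vs Selby: 2+6+2+8 = 18 for Norbury, 15 for Selby — Norbury by 18–15.
Every city loses at least once (Penrith loses to Elsford; Elsford loses to Selby; Norbury loses to Elsford; Selby loses to Norbury). The majority relation contains the cycle Elsford → Norbury → Selby → Elsford, so there is no Condorcet winner.

none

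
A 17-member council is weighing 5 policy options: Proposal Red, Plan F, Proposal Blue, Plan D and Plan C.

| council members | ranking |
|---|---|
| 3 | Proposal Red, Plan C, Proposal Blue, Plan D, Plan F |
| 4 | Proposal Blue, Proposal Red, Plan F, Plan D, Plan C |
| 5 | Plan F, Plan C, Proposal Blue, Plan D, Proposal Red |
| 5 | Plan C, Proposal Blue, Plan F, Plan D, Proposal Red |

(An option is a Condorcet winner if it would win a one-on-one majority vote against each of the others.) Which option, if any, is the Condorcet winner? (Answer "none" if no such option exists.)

none

Head-to-head results (17 council members):
Proposal Red vs Plan F: Plan F, 10–7.
Proposal Red vs Proposal Blue: Proposal Blue wins 14–3.
Proposal Red vs Plan D: Plan D wins 10–7.
Proposal Red vs Plan C: Plan C, 10–7.
Plan F vs Proposal Blue: Plan F preferred on 5 ballots; Proposal Blue wins 12–5.
Plan F vs Plan D: Plan F wins 14–3.
Plan F vs Plan C: Plan F wins 9–8.
Proposal Blue vs Plan D: Proposal Blue, 17–0.
Proposal Blue vs Plan C: 4 to 13, Plan C.
Plan D vs Plan C: Plan D preferred on 4 ballots; Plan C wins 13–4.
Every option loses at least once (Proposal Red loses to Plan F; Plan F loses to Proposal Blue; Proposal Blue loses to Plan C; Plan D loses to Plan F; Plan C loses to Plan F). The majority relation contains the cycle Plan F → Plan C → Proposal Blue → Plan F, so there is no Condorcet winner.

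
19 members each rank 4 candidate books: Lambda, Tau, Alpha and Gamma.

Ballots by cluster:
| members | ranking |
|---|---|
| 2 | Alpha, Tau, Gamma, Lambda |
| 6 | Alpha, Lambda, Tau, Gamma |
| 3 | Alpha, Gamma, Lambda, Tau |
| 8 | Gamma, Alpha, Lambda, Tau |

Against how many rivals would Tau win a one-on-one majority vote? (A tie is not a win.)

0

Tau against each rival (19 members):
Tau vs Lambda: Lambda, 17–2.
Tau vs Alpha: 0 for Tau, 19 for Alpha — Alpha by 19–0.
Tau vs Gamma: Gamma, 11–8.
Tau beats no one; loses to Lambda, Alpha, Gamma — 0 pairwise wins.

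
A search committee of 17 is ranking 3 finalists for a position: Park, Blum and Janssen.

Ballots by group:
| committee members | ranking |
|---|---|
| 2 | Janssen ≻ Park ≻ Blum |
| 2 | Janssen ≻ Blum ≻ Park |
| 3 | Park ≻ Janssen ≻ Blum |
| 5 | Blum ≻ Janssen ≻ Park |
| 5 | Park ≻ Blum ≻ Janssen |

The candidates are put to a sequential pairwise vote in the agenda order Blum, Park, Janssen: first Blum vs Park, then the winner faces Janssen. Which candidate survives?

Round 1: Blum vs Park — 7–10, Park advances.
Round 2: Park vs Janssen — 8–9, Janssen advances.
Janssen survives the agenda.

Janssen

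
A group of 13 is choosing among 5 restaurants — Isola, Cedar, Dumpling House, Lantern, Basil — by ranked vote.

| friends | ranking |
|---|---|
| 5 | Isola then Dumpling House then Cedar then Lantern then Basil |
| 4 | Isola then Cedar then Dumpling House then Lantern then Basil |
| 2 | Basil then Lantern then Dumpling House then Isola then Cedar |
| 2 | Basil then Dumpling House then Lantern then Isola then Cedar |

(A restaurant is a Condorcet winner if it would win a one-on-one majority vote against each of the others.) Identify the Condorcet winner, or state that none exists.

Check each pair by majority over 13 ballots:
Isola vs Cedar: Isola preferred on 5+4+2+2 = 13 ballots; Isola wins 13–0.
Isola vs Dumpling House: 5+4 = 9 for Isola, 4 for Dumpling House — Isola by 9–4.
Isola vs Lantern: 9 to 4, Isola.
Isola vs Basil: 9 to 4, Isola.
Cedar vs Dumpling House: 4 for Cedar, 9 for Dumpling House — Dumpling House by 9–4.
Cedar vs Lantern: 9 to 4, Cedar.
Cedar vs Basil: Cedar preferred on 5+4 = 9 ballots; Cedar wins 9–4.
Dumpling House vs Lantern: 11 to 2, Dumpling House.
Dumpling House vs Basil: 9 to 4, Dumpling House.
Lantern vs Basil: 9 to 4, Lantern.
Isola beats each of Cedar, Dumpling House, Lantern, Basil — Isola is the Condorcet winner.

Isola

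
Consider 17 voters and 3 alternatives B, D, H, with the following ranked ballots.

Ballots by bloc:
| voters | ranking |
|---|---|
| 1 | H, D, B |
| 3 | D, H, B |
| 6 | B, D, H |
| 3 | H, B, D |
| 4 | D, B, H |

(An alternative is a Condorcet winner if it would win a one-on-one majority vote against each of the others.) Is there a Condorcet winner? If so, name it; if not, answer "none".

Check each pair by majority over 17 ballots:
B vs D: 6+3 = 9 for B, 8 for D — B by 9–8.
B vs H: 6+4 = 10 for B, 7 for H — B by 10–7.
D vs H: D is ranked higher on 3+6+4 = 13 ballots, H on 4. D wins 13–4.
B wins every pairwise contest, so B is the Condorcet winner.

B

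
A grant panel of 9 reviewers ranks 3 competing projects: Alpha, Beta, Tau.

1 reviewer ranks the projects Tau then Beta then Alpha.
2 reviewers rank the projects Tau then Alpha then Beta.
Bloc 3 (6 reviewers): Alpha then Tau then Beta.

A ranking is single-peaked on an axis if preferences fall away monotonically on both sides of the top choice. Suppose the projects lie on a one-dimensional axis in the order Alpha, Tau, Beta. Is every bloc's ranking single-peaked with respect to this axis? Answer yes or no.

yes

Axis positions: Alpha=1, Tau=2, Beta=3.
Bloc 1 (peak Tau at position 2): ranking walks positions 2-3-1, expanding outward from the peak — single-peaked.
Bloc 2 (peak Tau at position 2): ranking walks positions 2-1-3, expanding outward from the peak — single-peaked.
Bloc 3 (peak Alpha at position 1): ranking walks positions 1-2-3, expanding outward from the peak — single-peaked.
Every ranking is single-peaked on this axis.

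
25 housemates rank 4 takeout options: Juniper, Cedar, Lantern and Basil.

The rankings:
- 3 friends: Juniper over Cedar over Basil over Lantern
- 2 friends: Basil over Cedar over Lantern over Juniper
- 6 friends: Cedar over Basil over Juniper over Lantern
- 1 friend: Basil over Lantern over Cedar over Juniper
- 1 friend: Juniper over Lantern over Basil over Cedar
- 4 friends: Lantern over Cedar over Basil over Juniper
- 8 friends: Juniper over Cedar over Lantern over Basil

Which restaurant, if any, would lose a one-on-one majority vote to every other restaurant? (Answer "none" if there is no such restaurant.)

none

Pairwise majorities:
Juniper vs Cedar: Cedar, 13–12.
Juniper vs Lantern: Juniper, 18–7.
Juniper vs Basil: Juniper preferred on 3+1+8 = 12 ballots; Basil wins 13–12.
Cedar vs Lantern: Cedar is ranked higher on 3+2+6+8 = 19 ballots, Lantern on 6. Cedar wins 19–6.
Cedar vs Basil: Cedar wins 21–4.
Lantern vs Basil: Lantern, 13–12.
Each restaurant has at least one pairwise win (Juniper beats Lantern; Cedar beats Juniper; Lantern beats Basil; Basil beats Juniper) — no Condorcet loser.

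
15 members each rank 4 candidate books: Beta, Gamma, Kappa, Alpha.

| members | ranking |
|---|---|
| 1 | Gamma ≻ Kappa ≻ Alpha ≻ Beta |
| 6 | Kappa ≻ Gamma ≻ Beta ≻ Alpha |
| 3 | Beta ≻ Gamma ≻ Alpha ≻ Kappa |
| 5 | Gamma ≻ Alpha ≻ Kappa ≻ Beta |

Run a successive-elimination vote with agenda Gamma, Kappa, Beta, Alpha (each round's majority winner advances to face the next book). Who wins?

Round 1: Gamma vs Kappa — 9–6, Gamma advances.
Round 2: Gamma vs Beta — 12–3, Gamma advances.
Round 3: Gamma vs Alpha — 15–0, Gamma advances.
The agenda winner is Gamma.

Gamma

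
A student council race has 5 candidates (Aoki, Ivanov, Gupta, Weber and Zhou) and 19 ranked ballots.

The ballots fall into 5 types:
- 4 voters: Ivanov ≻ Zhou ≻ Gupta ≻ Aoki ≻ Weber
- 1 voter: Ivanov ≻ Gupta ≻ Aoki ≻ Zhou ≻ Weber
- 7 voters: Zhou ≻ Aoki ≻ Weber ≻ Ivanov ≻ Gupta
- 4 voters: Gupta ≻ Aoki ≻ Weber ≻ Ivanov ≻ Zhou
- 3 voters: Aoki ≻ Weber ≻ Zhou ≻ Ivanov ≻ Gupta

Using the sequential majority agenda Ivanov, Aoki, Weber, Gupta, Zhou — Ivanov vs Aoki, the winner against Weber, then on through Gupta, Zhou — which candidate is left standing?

Zhou

Round 1: Ivanov vs Aoki — 5–14, Aoki advances.
Round 2: Aoki vs Weber — 19–0, Aoki advances.
Round 3: Aoki vs Gupta — 10–9, Aoki advances.
Round 4: Aoki vs Zhou — 8–11, Zhou advances.
The agenda winner is Zhou.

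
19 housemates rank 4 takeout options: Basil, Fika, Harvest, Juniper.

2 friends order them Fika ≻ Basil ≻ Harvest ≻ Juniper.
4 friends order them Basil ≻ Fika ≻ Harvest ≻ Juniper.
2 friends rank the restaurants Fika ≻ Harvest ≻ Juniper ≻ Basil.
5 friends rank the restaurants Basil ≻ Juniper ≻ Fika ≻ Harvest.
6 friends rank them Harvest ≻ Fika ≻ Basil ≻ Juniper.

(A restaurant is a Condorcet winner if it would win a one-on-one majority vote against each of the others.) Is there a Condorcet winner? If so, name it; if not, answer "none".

Check each pair by majority over 19 ballots:
Basil vs Fika: Basil preferred on 4+5 = 9 ballots; Fika wins 10–9.
Basil vs Harvest: 11 to 8, Basil.
Basil vs Juniper: Basil preferred on 2+4+5+6 = 17 ballots; Basil wins 17–2.
Fika vs Harvest: Fika preferred on 2+4+2+5 = 13 ballots; Fika wins 13–6.
Fika vs Juniper: Fika is ranked higher on 2+4+2+6 = 14 ballots, Juniper on 5. Fika wins 14–5.
Harvest vs Juniper: Harvest is ranked higher on 2+4+2+6 = 14 ballots, Juniper on 5. Harvest wins 14–5.
Fika defeats every rival head-to-head and is the Condorcet winner.

Fika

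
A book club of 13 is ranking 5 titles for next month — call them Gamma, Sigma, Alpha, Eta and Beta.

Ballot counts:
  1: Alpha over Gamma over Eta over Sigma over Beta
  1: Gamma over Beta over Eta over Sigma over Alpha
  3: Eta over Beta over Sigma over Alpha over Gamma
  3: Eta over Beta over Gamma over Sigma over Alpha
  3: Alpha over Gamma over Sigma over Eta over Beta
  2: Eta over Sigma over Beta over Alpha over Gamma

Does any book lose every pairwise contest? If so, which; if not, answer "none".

none

Head-to-head results (13 members):
Gamma vs Sigma: Gamma preferred on 1+1+3+3 = 8 ballots; Gamma wins 8–5.
Gamma vs Alpha: 1+3 = 4 for Gamma, 9 for Alpha — Alpha by 9–4.
Gamma vs Eta: 1+1+3 = 5 for Gamma, 8 for Eta — Eta by 8–5.
Gamma vs Beta: Gamma is ranked higher on 1+1+3 = 5 ballots, Beta on 8. Beta wins 8–5.
Sigma vs Alpha: Sigma wins 9–4.
Sigma vs Eta: Sigma preferred on 3 ballots; Eta wins 10–3.
Sigma vs Beta: Sigma is ranked higher on 1+3+2 = 6 ballots, Beta on 7. Beta wins 7–6.
Alpha vs Eta: 4 to 9, Eta.
Alpha vs Beta: Beta, 9–4.
Eta vs Beta: Eta, 12–1.
Each book has at least one pairwise win (Gamma beats Sigma; Sigma beats Alpha; Alpha beats Gamma; Eta beats Gamma; Beta beats Gamma) — no Condorcet loser.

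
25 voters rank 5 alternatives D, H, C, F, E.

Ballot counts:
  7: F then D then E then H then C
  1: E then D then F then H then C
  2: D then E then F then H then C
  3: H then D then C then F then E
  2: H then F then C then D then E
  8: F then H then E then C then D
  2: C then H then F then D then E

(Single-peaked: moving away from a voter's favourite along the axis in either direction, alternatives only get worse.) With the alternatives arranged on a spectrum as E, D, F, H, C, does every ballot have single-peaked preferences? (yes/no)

no

Axis positions: E=1, D=2, F=3, H=4, C=5.
Faction 1 (peak F at position 3): ranking walks positions 3-2-1-4-5, expanding outward from the peak — single-peaked.
Faction 2 (peak E at position 1): ranking walks positions 1-2-3-4-5, expanding outward from the peak — single-peaked.
Faction 3 (peak D at position 2): ranking walks positions 2-1-3-4-5, expanding outward from the peak — single-peaked.
Faction 4: ranking walks positions 4-2-5-3-1; D is ranked above F even though F lies between D and the peak H on the axis — preferences dip and rise again. Not single-peaked.
Faction 5 (peak H at position 4): ranking walks positions 4-3-5-2-1, expanding outward from the peak — single-peaked.
Faction 6: ranking walks positions 3-4-1-5-2; E is ranked above D even though D lies between E and the peak F on the axis — preferences dip and rise again. Not single-peaked.
Faction 7 (peak C at position 5): ranking walks positions 5-4-3-2-1, expanding outward from the peak — single-peaked.
Faction 4 violates single-peakedness, so the profile is not single-peaked on this axis.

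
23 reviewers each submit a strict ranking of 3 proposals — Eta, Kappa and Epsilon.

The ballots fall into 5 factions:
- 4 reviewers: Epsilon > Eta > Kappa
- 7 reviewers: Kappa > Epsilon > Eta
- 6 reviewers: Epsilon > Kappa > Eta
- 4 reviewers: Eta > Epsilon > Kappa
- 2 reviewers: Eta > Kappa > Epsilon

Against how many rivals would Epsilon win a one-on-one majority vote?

2

Epsilon against each rival (23 reviewers):
Epsilon vs Eta: Epsilon preferred on 4+7+6 = 17 ballots; Epsilon wins 17–6.
Epsilon vs Kappa: Epsilon, 14–9.
Epsilon beats Eta, Kappa — 2 pairwise wins.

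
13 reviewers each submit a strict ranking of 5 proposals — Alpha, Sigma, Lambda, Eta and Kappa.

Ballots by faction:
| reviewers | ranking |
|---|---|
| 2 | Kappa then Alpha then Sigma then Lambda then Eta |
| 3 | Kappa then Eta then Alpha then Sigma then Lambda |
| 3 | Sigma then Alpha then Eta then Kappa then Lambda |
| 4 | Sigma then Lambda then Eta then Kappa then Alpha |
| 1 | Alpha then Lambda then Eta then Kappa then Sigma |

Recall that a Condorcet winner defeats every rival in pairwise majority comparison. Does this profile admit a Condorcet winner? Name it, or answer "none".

Sigma

Pairwise majorities:
Alpha vs Sigma: 2+3+1 = 6 for Alpha, 7 for Sigma — Sigma by 7–6.
Alpha vs Lambda: Alpha preferred on 2+3+3+1 = 9 ballots; Alpha wins 9–4.
Alpha vs Eta: Alpha preferred on 2+3+1 = 6 ballots; Eta wins 7–6.
Alpha vs Kappa: 3+1 = 4 for Alpha, 9 for Kappa — Kappa by 9–4.
Sigma vs Lambda: Sigma is ranked higher on 2+3+3+4 = 12 ballots, Lambda on 1. Sigma wins 12–1.
Sigma vs Eta: 9 to 4, Sigma.
Sigma vs Kappa: 7 to 6, Sigma.
Lambda vs Eta: 7 to 6, Lambda.
Lambda vs Kappa: 4+1 = 5 for Lambda, 8 for Kappa — Kappa by 8–5.
Eta vs Kappa: Eta preferred on 3+4+1 = 8 ballots; Eta wins 8–5.
Sigma beats each of Alpha, Lambda, Eta, Kappa — Sigma is the Condorcet winner.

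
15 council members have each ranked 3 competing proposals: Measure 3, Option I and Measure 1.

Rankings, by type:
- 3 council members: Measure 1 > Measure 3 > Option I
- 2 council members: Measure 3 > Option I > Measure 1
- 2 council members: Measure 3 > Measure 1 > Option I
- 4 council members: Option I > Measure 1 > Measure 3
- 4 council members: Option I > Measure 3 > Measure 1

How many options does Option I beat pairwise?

Option I against each rival (15 council members):
Option I–Measure 3: Option I 8–7.
Option I vs Measure 1: 2+4+4 = 10 for Option I, 5 for Measure 1 — Option I by 10–5.
Option I beats Measure 3, Measure 1 — 2 pairwise wins.

2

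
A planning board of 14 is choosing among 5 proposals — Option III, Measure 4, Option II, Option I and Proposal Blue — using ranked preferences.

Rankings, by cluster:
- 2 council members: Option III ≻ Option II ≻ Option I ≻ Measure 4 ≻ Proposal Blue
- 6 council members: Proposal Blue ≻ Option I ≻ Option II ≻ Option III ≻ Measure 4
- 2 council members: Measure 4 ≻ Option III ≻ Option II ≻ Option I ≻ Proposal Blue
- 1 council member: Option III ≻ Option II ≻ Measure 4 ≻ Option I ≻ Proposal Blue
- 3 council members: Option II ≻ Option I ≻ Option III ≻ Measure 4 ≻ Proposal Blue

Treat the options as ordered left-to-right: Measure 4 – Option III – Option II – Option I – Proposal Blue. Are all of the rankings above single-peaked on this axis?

yes

Axis positions: Measure 4=1, Option III=2, Option II=3, Option I=4, Proposal Blue=5.
Cluster 1 (peak Option III at position 2): ranking walks positions 2-3-4-1-5, expanding outward from the peak — single-peaked.
Cluster 2 (peak Proposal Blue at position 5): ranking walks positions 5-4-3-2-1, expanding outward from the peak — single-peaked.
Cluster 3 (peak Measure 4 at position 1): ranking walks positions 1-2-3-4-5, expanding outward from the peak — single-peaked.
Cluster 4 (peak Option III at position 2): ranking walks positions 2-3-1-4-5, expanding outward from the peak — single-peaked.
Cluster 5 (peak Option II at position 3): ranking walks positions 3-4-2-1-5, expanding outward from the peak — single-peaked.
Every ranking is single-peaked on this axis.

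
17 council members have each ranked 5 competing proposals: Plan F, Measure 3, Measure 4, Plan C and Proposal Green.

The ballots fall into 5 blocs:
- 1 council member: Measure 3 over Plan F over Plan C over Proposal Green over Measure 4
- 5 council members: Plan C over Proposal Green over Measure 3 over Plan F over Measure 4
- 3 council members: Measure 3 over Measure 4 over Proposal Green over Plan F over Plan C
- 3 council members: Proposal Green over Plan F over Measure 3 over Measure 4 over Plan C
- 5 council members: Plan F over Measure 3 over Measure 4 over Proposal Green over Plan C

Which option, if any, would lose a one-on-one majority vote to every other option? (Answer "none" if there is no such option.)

Plan C

Head-to-head results (17 council members):
Plan F vs Measure 3: Measure 3, 9–8.
Plan F vs Measure 4: 1+5+3+5 = 14 for Plan F, 3 for Measure 4 — Plan F by 14–3.
Plan F vs Plan C: Plan F, 12–5.
Plan F vs Proposal Green: Proposal Green wins 11–6.
Measure 3 vs Measure 4: Measure 3, 17–0.
Measure 3 vs Plan C: Measure 3 is ranked higher on 1+3+3+5 = 12 ballots, Plan C on 5. Measure 3 wins 12–5.
Measure 3 vs Proposal Green: Measure 3, 9–8.
Measure 4–Plan C: Measure 4 11–6.
Measure 4–Proposal Green: Proposal Green 9–8.
Plan C vs Proposal Green: 6 to 11, Proposal Green.
Only Plan C has no wins; Plan C is the Condorcet loser.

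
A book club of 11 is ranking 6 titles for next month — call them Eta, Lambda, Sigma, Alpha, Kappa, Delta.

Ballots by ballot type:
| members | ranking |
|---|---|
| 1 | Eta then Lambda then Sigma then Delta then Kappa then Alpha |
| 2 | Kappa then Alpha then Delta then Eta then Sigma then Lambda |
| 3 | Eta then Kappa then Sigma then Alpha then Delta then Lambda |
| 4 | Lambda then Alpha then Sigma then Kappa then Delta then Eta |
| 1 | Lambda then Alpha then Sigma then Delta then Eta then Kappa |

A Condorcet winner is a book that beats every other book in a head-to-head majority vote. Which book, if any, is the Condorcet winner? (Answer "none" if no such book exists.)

Pairwise majorities:
Eta vs Lambda: Eta wins 6–5.
Eta vs Sigma: Eta wins 6–5.
Eta vs Alpha: 4 to 7, Alpha.
Eta vs Kappa: Eta preferred on 1+3+1 = 5 ballots; Kappa wins 6–5.
Eta vs Delta: Delta, 7–4.
Lambda–Sigma: Lambda 6–5.
Lambda vs Alpha: 1+4+1 = 6 for Lambda, 5 for Alpha — Lambda by 6–5.
Lambda–Kappa: Lambda 6–5.
Lambda vs Delta: Lambda wins 6–5.
Sigma–Alpha: Alpha 7–4.
Sigma vs Kappa: Sigma preferred on 1+4+1 = 6 ballots; Sigma wins 6–5.
Sigma vs Delta: Sigma, 9–2.
Alpha–Kappa: Kappa 6–5.
Alpha vs Delta: Alpha is ranked higher on 2+3+4+1 = 10 ballots, Delta on 1. Alpha wins 10–1.
Kappa vs Delta: Kappa preferred on 2+3+4 = 9 ballots; Kappa wins 9–2.
Each book drops at least one matchup (Eta loses to Alpha; Lambda loses to Eta; Sigma loses to Eta; Alpha loses to Lambda; Kappa loses to Lambda; Delta loses to Lambda); the cycle Eta → Lambda → Alpha → Eta rules out a Condorcet winner.

none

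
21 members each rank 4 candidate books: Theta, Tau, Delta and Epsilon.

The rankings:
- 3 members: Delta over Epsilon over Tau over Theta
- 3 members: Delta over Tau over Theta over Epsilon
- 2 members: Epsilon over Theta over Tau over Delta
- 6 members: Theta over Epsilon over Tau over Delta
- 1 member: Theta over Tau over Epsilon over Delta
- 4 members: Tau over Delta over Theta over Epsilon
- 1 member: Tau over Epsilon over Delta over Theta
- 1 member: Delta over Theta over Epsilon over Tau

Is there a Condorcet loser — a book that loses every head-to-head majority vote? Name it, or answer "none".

none

Pairwise majorities:
Theta vs Tau: Tau wins 11–10.
Theta–Delta: Delta 12–9.
Theta vs Epsilon: Theta preferred on 3+6+1+4+1 = 15 ballots; Theta wins 15–6.
Tau vs Delta: Tau, 14–7.
Tau–Epsilon: Epsilon 12–9.
Delta vs Epsilon: Delta wins 11–10.
Every book wins at least one matchup (Theta beats Epsilon; Tau beats Theta; Delta beats Theta; Epsilon beats Tau), so there is no Condorcet loser.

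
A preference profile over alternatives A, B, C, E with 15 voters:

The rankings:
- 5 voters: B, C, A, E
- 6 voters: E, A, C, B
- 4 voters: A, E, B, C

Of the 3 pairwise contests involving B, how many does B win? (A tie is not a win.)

B against each rival (15 voters):
B vs A: A wins 10–5.
B vs C: 9 to 6, B.
B vs E: E wins 10–5.
B beats C; loses to A, E — 1 pairwise win.

1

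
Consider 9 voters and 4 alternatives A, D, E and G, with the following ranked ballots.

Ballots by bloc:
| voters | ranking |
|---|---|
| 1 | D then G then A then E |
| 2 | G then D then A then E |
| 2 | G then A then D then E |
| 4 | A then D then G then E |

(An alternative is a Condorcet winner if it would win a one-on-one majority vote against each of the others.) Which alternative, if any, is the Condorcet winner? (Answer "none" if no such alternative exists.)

Pairwise majorities:
A–D: A 6–3.
A vs E: A wins 9–0.
A vs G: A is ranked higher on 4 ballots, G on 5. G wins 5–4.
D vs E: D, 9–0.
D vs G: D wins 5–4.
E–G: G 9–0.
Every alternative loses at least once (A loses to G; D loses to A; E loses to A; G loses to D). The majority relation contains the cycle A beats D beats G beats A, so there is no Condorcet winner.

none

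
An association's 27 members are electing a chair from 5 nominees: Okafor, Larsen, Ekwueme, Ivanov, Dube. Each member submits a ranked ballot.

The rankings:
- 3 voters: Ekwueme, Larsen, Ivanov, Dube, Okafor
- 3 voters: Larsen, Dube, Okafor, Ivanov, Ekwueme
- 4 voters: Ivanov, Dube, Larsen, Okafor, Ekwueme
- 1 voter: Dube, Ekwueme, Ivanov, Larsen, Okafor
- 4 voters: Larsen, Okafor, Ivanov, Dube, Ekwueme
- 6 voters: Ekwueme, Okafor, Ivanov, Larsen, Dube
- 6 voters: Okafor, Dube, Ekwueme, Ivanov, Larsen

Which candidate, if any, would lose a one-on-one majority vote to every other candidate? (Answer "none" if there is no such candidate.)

Head-to-head results (27 voters):
Okafor vs Larsen: Larsen wins 15–12.
Okafor vs Ekwueme: Okafor is ranked higher on 3+4+4+6 = 17 ballots, Ekwueme on 10. Okafor wins 17–10.
Okafor vs Ivanov: Okafor, 19–8.
Okafor vs Dube: Okafor preferred on 4+6+6 = 16 ballots; Okafor wins 16–11.
Larsen vs Ekwueme: Ekwueme, 16–11.
Larsen vs Ivanov: 10 to 17, Ivanov.
Larsen vs Dube: Larsen is ranked higher on 3+3+4+6 = 16 ballots, Dube on 11. Larsen wins 16–11.
Ekwueme vs Ivanov: Ekwueme, 16–11.
Ekwueme–Dube: Dube 18–9.
Ivanov vs Dube: 17 to 10, Ivanov.
Each candidate has at least one pairwise win (Okafor beats Ekwueme; Larsen beats Okafor; Ekwueme beats Larsen; Ivanov beats Larsen; Dube beats Ekwueme) — no Condorcet loser.

none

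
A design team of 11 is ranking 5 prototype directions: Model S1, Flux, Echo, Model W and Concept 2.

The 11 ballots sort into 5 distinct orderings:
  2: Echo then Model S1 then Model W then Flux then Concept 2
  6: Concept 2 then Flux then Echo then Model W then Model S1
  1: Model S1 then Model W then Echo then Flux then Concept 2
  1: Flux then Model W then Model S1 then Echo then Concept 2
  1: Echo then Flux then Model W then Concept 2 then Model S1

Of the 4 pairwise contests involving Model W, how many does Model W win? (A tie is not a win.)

1

Model W against each rival (11 engineers):
Model W vs Model S1: Model W preferred on 6+1+1 = 8 ballots; Model W wins 8–3.
Model W vs Flux: 2+1 = 3 for Model W, 8 for Flux — Flux by 8–3.
Model W vs Echo: 1+1 = 2 for Model W, 9 for Echo — Echo by 9–2.
Model W vs Concept 2: Concept 2, 6–5.
Model W beats Model S1; loses to Flux, Echo, Concept 2 — 1 pairwise win.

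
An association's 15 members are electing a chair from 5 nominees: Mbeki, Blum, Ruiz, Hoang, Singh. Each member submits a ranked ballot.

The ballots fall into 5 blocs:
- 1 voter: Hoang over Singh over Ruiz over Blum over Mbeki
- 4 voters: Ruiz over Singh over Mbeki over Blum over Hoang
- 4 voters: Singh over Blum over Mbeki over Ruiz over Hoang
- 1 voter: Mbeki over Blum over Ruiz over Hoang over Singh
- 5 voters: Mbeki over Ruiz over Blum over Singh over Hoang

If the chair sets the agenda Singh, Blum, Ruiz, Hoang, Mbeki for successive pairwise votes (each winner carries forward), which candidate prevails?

Mbeki

Round 1: Singh vs Blum — 9–6, Singh advances.
Round 2: Singh vs Ruiz — 5–10, Ruiz advances.
Round 3: Ruiz vs Hoang — 14–1, Ruiz advances.
Round 4: Ruiz vs Mbeki — 5–10, Mbeki advances.
The agenda winner is Mbeki.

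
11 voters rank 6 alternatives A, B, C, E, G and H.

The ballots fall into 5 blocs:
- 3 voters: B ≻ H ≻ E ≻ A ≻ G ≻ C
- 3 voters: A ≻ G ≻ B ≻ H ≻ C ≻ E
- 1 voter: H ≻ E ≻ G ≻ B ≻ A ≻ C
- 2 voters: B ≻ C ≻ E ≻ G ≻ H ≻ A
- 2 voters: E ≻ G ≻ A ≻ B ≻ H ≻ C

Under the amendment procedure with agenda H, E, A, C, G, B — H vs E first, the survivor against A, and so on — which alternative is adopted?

G

Round 1: H vs E — 7–4, H advances.
Round 2: H vs A — 6–5, H advances.
Round 3: H vs C — 9–2, H advances.
Round 4: H vs G — 4–7, G advances.
Round 5: G vs B — 6–5, G advances.
The agenda winner is G.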